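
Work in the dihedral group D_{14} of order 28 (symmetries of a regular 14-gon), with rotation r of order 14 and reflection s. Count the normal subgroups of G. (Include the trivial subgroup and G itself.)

G has 28 subgroups. Checking conjugation-invariance by order — order 1: 1/1 normal; order 2: 1/15 normal; order 4: 0/7 normal; order 7: 1/1 normal; order 14: 3/3 normal; order 28: 1/1 normal.
Total normal subgroups: 7.

7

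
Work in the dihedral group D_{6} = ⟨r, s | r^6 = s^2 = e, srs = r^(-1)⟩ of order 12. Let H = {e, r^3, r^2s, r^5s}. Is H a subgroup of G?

|H| = 4 divides |G| = 12, consistent with Lagrange.
H contains the identity, every element's inverse is in H, and H is closed under ·: it is a subgroup.

Yes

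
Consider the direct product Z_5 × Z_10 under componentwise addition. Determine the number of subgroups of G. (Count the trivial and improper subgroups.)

16

|G| = 50, so by Lagrange every subgroup order divides 50. Divisors: 1, 2, 5, 10, 25, 50.
Subgroups by order — order 1: 1; order 2: 1; order 5: 6; order 10: 6; order 25: 1; order 50: 1.
Total: 1 + 1 + 6 + 6 + 1 + 1 = 16.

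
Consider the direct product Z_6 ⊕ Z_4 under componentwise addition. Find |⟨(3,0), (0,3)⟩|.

|⟨(3,0)⟩| = 2 and |⟨(0,3)⟩| = 4, so |H| is a multiple of lcm(2, 4) = 4 and divides |G| = 24.
Closing under the operation: H = {(0,0), (0,1), (0,2), (0,3), (3,0), (3,1), (3,2), (3,3)}, so |H| = 8.

8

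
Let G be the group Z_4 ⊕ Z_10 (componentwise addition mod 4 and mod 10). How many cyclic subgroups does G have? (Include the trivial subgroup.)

12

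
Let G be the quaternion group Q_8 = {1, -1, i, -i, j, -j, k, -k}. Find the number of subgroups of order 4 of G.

3

|G| = 8 and 4 | 8, so subgroups of order 4 are possible by Lagrange.
The subgroups of order 4 are: {1, -1, i, -i}; {1, -1, j, -j}; {1, -1, k, -k}.
So G has 3 subgroups of order 4.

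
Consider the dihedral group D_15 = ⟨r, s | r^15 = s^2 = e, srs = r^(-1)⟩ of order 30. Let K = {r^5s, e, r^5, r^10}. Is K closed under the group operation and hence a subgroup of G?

|K| = 4 does not divide |G| = 30, so by Lagrange K is not a subgroup.

No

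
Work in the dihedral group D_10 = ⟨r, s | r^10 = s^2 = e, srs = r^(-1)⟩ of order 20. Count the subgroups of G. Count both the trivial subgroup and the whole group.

|G| = 20, so by Lagrange every subgroup order divides 20. Divisors: 1, 2, 4, 5, 10, 20.
Subgroups by order — order 1: 1; order 2: 11; order 4: 5; order 5: 1; order 10: 3; order 20: 1.
Total: 1 + 11 + 5 + 1 + 3 + 1 = 22.

22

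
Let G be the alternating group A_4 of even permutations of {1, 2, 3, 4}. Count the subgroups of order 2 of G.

|G| = 12 and 2 | 12, so subgroups of order 2 are possible by Lagrange.
The subgroups of order 2 are: {e, (1 2)(3 4)}; {e, (1 3)(2 4)}; {e, (1 4)(2 3)}.
So G has 3 subgroups of order 2.

3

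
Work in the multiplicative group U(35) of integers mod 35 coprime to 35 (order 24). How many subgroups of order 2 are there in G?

|G| = 24 and 2 | 24, so subgroups of order 2 are possible by Lagrange.
The subgroups of order 2 are: {1, 29}; {1, 34}; {1, 6}.
So G has 3 subgroups of order 2.

3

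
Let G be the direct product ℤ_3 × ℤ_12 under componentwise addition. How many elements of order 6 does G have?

An element (a,b) has order lcm(ord(a), ord(b)); count pairs with lcm equal to 6.
Enumerating gives 8 such elements.

8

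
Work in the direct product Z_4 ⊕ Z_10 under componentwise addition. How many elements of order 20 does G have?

An element (a,b) has order lcm(ord(a), ord(b)); count pairs with lcm equal to 20.
Enumerating gives 16 such elements.

16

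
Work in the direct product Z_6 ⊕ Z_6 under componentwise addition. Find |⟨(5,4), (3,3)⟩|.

12

|⟨(5,4)⟩| = 6 and |⟨(3,3)⟩| = 2, so |H| is a multiple of lcm(6, 2) = 6 and divides |G| = 36.
Closing under the operation: H = {(0,0), (0,3), (1,2), (1,5), (2,1), (2,4), (3,0), (3,3), (4,2), (4,5), (5,1), (5,4)}, so |H| = 12.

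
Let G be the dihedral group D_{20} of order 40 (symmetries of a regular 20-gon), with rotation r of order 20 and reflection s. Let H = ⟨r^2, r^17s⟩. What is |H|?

20

|⟨r^2⟩| = 10 and |⟨r^17s⟩| = 2, so |H| is a multiple of lcm(10, 2) = 10 and divides |G| = 40.
Closing under the operation: H = {e, r^2, r^4, r^6, r^8, r^10, r^12, r^14, r^16, r^18, rs, r^3s, r^5s, r^7s, r^9s, r^11s, r^13s, r^15s, r^17s, r^19s}, so |H| = 20.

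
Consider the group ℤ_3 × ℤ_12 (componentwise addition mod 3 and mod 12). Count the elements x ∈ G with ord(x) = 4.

2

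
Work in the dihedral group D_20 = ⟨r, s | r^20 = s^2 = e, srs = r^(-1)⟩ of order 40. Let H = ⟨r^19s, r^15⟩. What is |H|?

|⟨r^19s⟩| = 2 and |⟨r^15⟩| = 4, so |H| is a multiple of lcm(2, 4) = 4 and divides |G| = 40.
Closing under the operation: H = {e, r^5, r^10, r^15, r^4s, r^9s, r^14s, r^19s}, so |H| = 8.

8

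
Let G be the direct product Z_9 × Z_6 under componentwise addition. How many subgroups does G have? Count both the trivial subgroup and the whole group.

|G| = 54, so by Lagrange every subgroup order divides 54. Divisors: 1, 2, 3, 6, 9, 18, 27, 54.
Subgroups by order — order 1: 1; order 2: 1; order 3: 4; order 6: 4; order 9: 4; order 18: 4; order 27: 1; order 54: 1.
Total: 1 + 1 + 4 + 4 + 4 + 4 + 1 + 1 = 20.

20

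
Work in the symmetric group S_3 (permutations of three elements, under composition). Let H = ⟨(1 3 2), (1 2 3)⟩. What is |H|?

|⟨(1 3 2)⟩| = 3 and |⟨(1 2 3)⟩| = 3, so |H| is a multiple of lcm(3, 3) = 3 and divides |G| = 6.
Closing under the operation: H = {e, (1 2 3), (1 3 2)}, so |H| = 3.

3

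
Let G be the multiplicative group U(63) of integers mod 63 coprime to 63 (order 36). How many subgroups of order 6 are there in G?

|G| = 36 and 6 | 36, so subgroups of order 6 are possible by Lagrange.
The subgroups of order 6 are: {1, 10, 19, 37, 46, 55}; {1, 8, 11, 23, 25, 58}; {1, 13, 22, 34, 43, 55}; {1, 2, 4, 8, 16, 32}; … (12 in all).
So G has 12 subgroups of order 6.

12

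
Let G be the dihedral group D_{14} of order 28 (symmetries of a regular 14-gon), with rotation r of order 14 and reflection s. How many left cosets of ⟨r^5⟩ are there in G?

|⟨r^5⟩| = 14 and |G| = 28.
By Lagrange, [G : H] = |G|/|H| = 28/14 = 2.

2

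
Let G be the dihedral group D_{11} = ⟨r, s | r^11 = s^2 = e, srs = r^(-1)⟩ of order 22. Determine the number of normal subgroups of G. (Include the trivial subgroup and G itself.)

G has 14 subgroups. Checking conjugation-invariance by order — order 1: 1/1 normal; order 2: 0/11 normal; order 11: 1/1 normal; order 22: 1/1 normal.
Total normal subgroups: 3.

3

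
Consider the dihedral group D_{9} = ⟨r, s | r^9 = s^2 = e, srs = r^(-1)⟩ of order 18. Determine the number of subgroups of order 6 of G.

|G| = 18 and 6 | 18, so subgroups of order 6 are possible by Lagrange.
The subgroups of order 6 are: {e, r^3, r^6, r^2s, r^5s, r^8s}; {e, r^3, r^6, s, r^3s, r^6s}; {e, r^3, r^6, rs, r^4s, r^7s}.
So G has 3 subgroups of order 6.

3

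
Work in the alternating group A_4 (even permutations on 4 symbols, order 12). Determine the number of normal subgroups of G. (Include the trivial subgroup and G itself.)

3

G has 10 subgroups. Checking conjugation-invariance by order — order 1: 1/1 normal; order 2: 0/3 normal; order 3: 0/4 normal; order 4: 1/1 normal; order 12: 1/1 normal.
Total normal subgroups: 3.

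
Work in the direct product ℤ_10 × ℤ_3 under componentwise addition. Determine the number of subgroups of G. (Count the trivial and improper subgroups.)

8

|G| = 30, so by Lagrange every subgroup order divides 30. Divisors: 1, 2, 3, 5, 6, 10, 15, 30.
Subgroups by order — order 1: 1; order 2: 1; order 3: 1; order 5: 1; order 6: 1; order 10: 1; order 15: 1; order 30: 1.
Total: 1 + 1 + 1 + 1 + 1 + 1 + 1 + 1 = 8.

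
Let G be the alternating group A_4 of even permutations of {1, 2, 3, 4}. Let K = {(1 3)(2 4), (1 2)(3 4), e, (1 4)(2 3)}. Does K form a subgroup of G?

|K| = 4 divides |G| = 12, consistent with Lagrange.
K contains the identity, every element's inverse is in K, and K is closed under ∘: it is a subgroup.

Yes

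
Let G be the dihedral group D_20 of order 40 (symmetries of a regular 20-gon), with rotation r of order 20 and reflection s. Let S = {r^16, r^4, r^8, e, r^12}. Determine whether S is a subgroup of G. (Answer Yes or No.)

|S| = 5 divides |G| = 40, consistent with Lagrange.
S contains the identity, every element's inverse is in S, and S is closed under ·: it is a subgroup.
In fact S = ⟨r^4⟩.

Yes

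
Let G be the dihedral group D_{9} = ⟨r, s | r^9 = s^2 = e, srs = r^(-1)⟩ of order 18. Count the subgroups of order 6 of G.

3

|G| = 18 and 6 | 18, so subgroups of order 6 are possible by Lagrange.
The subgroups of order 6 are: {e, r^3, r^6, r^2s, r^5s, r^8s}; {e, r^3, r^6, s, r^3s, r^6s}; {e, r^3, r^6, rs, r^4s, r^7s}.
So G has 3 subgroups of order 6.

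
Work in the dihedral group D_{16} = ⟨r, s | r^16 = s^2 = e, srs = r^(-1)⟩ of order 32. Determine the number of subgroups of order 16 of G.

|G| = 32 and 16 | 32, so subgroups of order 16 are possible by Lagrange.
The subgroups of order 16 are: {e, r, r^2, r^3, r^4, r^5, r^6, r^7, r^8, r^9, r^10, r^11, r^12, r^13, r^14, r^15}; {e, r^2, r^4, r^6, r^8, r^10, r^12, r^14, s, r^2s, r^4s, r^6s, r^8s, r^10s, r^12s, r^14s}; {e, r^2, r^4, r^6, r^8, r^10, r^12, r^14, rs, r^3s, r^5s, r^7s, r^9s, r^11s, r^13s, r^15s}.
So G has 3 subgroups of order 16.

3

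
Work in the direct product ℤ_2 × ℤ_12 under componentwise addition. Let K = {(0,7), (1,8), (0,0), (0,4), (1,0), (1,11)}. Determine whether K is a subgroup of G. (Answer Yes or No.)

(0,7) ∈ K but its inverse (0,5) ∉ K, so K is not a subgroup.

No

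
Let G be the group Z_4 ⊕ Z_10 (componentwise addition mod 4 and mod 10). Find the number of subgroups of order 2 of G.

3

|G| = 40 and 2 | 40, so subgroups of order 2 are possible by Lagrange.
The subgroups of order 2 are: {(0,0), (0,5)}; {(0,0), (2,0)}; {(0,0), (2,5)}.
So G has 3 subgroups of order 2.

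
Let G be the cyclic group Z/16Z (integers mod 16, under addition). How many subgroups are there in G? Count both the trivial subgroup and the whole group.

5

A cyclic group of order 16 has exactly one subgroup for each divisor of 16.
Divisors of 16: 1, 2, 4, 8, 16.
So Z/16Z has 5 subgroups.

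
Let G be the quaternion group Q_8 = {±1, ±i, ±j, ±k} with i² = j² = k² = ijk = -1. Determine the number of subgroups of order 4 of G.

3

|G| = 8 and 4 | 8, so subgroups of order 4 are possible by Lagrange.
The subgroups of order 4 are: {1, -1, i, -i}; {1, -1, j, -j}; {1, -1, k, -k}.
So G has 3 subgroups of order 4.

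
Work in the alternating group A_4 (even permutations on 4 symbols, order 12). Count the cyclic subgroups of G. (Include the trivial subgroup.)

8

Group the elements of G by the cyclic subgroup they generate; each cyclic subgroup of order d accounts for φ(d) elements.
Cyclic subgroups by order — order 1: 1; order 2: 3; order 3: 4.
Total: 8.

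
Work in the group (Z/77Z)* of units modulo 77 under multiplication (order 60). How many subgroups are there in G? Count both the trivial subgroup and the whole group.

20

|G| = 60, so by Lagrange every subgroup order divides 60. Divisors: 1, 2, 3, 4, 5, 6, 10, 12, 15, 20, 30, 60.
Subgroups by order — order 1: 1; order 2: 3; order 3: 1; order 4: 1; order 5: 1; order 6: 3; order 10: 3; order 12: 1; order 15: 1; order 20: 1; order 30: 3; order 60: 1.
Total: 1 + 3 + 1 + 1 + 1 + 3 + 3 + 1 + 1 + 1 + 3 + 1 = 20.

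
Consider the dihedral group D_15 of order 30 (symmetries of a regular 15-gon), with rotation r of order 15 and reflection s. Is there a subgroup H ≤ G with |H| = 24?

No

24 does not divide |G| = 30, so by Lagrange no subgroup of order 24 exists.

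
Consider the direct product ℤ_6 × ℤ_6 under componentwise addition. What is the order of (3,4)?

The order of (3,4) in Z_6 × Z_6 is lcm(ord(3) in Z_6, ord(4) in Z_6).
ord(3) = 2 and ord(4) = 3, so |⟨(3,4)⟩| = lcm(2, 3) = 6.

6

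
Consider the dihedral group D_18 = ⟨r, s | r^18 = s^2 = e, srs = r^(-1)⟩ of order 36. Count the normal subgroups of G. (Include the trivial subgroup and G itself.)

9

G has 45 subgroups. Checking conjugation-invariance by order — order 1: 1/1 normal; order 2: 1/19 normal; order 3: 1/1 normal; order 4: 0/9 normal; order 6: 1/7 normal; order 9: 1/1 normal; order 12: 0/3 normal; order 18: 3/3 normal; order 36: 1/1 normal.
Total normal subgroups: 9.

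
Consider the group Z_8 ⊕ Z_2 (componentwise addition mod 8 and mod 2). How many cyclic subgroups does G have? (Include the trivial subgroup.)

Group the elements of G by the cyclic subgroup they generate; each cyclic subgroup of order d accounts for φ(d) elements.
Cyclic subgroups by order — order 1: 1; order 2: 3; order 4: 2; order 8: 2.
Total: 8.

8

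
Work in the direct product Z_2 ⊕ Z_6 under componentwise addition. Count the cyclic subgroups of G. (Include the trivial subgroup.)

8

A cyclic subgroup of order d is generated by each of its φ(d) elements of order d, so the cyclic subgroups of order d number (#elements of order d)/φ(d).
Cyclic subgroups by order — order 1: 1; order 2: 3; order 3: 1; order 6: 3.
Total: 8.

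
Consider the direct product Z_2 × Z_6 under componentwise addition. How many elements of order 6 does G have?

An element (a,b) has order lcm(ord(a), ord(b)); count pairs with lcm equal to 6.
Enumerating gives 6 such elements.

6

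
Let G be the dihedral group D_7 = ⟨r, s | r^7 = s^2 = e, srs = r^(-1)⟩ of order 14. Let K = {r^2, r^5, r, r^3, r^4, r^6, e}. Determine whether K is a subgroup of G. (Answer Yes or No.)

Yes

|K| = 7 divides |G| = 14, consistent with Lagrange.
K contains the identity, every element's inverse is in K, and K is closed under ·: it is a subgroup.
In fact K = ⟨r^4⟩.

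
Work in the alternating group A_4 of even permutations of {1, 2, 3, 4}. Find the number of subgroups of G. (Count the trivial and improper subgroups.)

|G| = 12, so by Lagrange every subgroup order divides 12. Divisors: 1, 2, 3, 4, 6, 12.
Subgroups by order — order 1: 1; order 2: 3; order 3: 4; order 4: 1; order 6: 0; order 12: 1.
Total: 1 + 3 + 4 + 1 + 0 + 1 = 10.

10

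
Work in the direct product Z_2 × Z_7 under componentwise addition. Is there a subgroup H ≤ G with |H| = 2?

2 | 14. A subgroup of order 2 is {(0,0), (1,0)}.

Yes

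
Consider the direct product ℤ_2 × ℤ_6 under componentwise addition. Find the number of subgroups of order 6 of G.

3

|G| = 12 and 6 | 12, so subgroups of order 6 are possible by Lagrange.
The subgroups of order 6 are: {(0,0), (0,1), (0,2), (0,3), (0,4), (0,5)}; {(0,0), (0,2), (0,4), (1,0), (1,2), (1,4)}; {(0,0), (0,2), (0,4), (1,1), (1,3), (1,5)}.
So G has 3 subgroups of order 6.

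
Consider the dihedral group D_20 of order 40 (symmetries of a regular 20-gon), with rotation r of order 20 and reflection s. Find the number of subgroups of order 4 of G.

11

|G| = 40 and 4 | 40, so subgroups of order 4 are possible by Lagrange.
The subgroups of order 4 are: {e, r^10, s, r^10s}; {e, r^10, rs, r^11s}; {e, r^10, r^2s, r^12s}; {e, r^10, r^3s, r^13s}; … (11 in all).
So G has 11 subgroups of order 4.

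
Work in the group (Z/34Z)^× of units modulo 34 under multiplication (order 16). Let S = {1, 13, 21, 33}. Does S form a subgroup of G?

Yes

|S| = 4 divides |G| = 16, consistent with Lagrange.
S contains the identity, every element's inverse is in S, and S is closed under ·: it is a subgroup.
In fact S = ⟨21⟩.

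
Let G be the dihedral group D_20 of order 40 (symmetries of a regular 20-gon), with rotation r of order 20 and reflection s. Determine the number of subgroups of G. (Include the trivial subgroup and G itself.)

|G| = 40, so by Lagrange every subgroup order divides 40. Divisors: 1, 2, 4, 5, 8, 10, 20, 40.
Subgroups by order — order 1: 1; order 2: 21; order 4: 11; order 5: 1; order 8: 5; order 10: 5; order 20: 3; order 40: 1.
Total: 1 + 21 + 11 + 1 + 5 + 5 + 3 + 1 = 48.

48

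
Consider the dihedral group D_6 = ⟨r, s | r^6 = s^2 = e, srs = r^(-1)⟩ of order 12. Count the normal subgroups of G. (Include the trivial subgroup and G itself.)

G has 16 subgroups. Checking conjugation-invariance by order — order 1: 1/1 normal; order 2: 1/7 normal; order 3: 1/1 normal; order 4: 0/3 normal; order 6: 3/3 normal; order 12: 1/1 normal.
Total normal subgroups: 7.

7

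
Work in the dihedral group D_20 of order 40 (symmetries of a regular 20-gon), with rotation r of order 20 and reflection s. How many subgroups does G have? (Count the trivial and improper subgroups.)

|G| = 40, so by Lagrange every subgroup order divides 40. Divisors: 1, 2, 4, 5, 8, 10, 20, 40.
Subgroups by order — order 1: 1; order 2: 21; order 4: 11; order 5: 1; order 8: 5; order 10: 5; order 20: 3; order 40: 1.
Total: 1 + 21 + 11 + 1 + 5 + 5 + 3 + 1 = 48.

48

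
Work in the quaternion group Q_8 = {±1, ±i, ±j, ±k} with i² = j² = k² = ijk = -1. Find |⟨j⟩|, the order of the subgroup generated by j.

Computing powers of j: the smallest k with (j)^k = e is k = 4.

4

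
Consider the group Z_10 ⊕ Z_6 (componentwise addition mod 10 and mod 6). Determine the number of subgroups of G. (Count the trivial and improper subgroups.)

20

|G| = 60, so by Lagrange every subgroup order divides 60. Divisors: 1, 2, 3, 4, 5, 6, 10, 12, 15, 20, 30, 60.
Subgroups by order — order 1: 1; order 2: 3; order 3: 1; order 4: 1; order 5: 1; order 6: 3; order 10: 3; order 12: 1; order 15: 1; order 20: 1; order 30: 3; order 60: 1.
Total: 1 + 3 + 1 + 1 + 1 + 3 + 3 + 1 + 1 + 1 + 3 + 1 = 20.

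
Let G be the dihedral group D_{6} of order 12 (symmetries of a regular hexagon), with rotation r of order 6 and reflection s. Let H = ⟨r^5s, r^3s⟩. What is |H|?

|⟨r^5s⟩| = 2 and |⟨r^3s⟩| = 2, so |H| is a multiple of lcm(2, 2) = 2 and divides |G| = 12.
Closing under the operation: H = {e, r^2, r^4, rs, r^3s, r^5s}, so |H| = 6.

6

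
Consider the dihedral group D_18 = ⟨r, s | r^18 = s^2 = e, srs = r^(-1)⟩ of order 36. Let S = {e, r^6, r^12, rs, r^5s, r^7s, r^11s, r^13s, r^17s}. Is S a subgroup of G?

Closure fails: r^11s · r^7s = r^4 ∉ S. So S is not a subgroup.

No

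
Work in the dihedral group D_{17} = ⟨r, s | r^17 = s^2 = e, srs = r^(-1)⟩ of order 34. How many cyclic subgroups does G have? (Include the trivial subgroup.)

19

A cyclic subgroup of order d is generated by each of its φ(d) elements of order d, so the cyclic subgroups of order d number (#elements of order d)/φ(d).
Cyclic subgroups by order — order 1: 1; order 2: 17; order 17: 1.
Total: 19.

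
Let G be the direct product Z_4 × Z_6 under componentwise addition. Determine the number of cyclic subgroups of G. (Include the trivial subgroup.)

12

A cyclic subgroup of order d is generated by each of its φ(d) elements of order d, so the cyclic subgroups of order d number (#elements of order d)/φ(d).
Cyclic subgroups by order — order 1: 1; order 2: 3; order 3: 1; order 4: 2; order 6: 3; order 12: 2.
Total: 12.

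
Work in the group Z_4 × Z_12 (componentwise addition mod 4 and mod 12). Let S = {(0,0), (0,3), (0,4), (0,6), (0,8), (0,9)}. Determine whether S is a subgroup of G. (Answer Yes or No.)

No

Closure fails: (0,4) + (0,3) = (0,7) ∉ S. So S is not a subgroup.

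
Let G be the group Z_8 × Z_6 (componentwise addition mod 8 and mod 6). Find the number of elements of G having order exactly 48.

An element (a,b) has order lcm(ord(a), ord(b)); count pairs with lcm equal to 48.
Enumerating gives 0 such elements.

0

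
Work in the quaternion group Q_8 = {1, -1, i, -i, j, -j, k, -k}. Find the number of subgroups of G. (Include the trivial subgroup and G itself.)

|G| = 8, so by Lagrange every subgroup order divides 8. Divisors: 1, 2, 4, 8.
Subgroups by order — order 1: 1; order 2: 1; order 4: 3; order 8: 1.
Total: 1 + 1 + 3 + 1 = 6.

6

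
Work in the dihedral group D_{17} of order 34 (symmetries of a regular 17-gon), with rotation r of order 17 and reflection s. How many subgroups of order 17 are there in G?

1

|G| = 34 and 17 | 34, so subgroups of order 17 are possible by Lagrange.
The subgroups of order 17 are: {e, r, r^2, r^3, r^4, r^5, r^6, r^7, r^8, r^9, r^10, r^11, r^12, r^13, r^14, r^15, r^16}.
So G has 1 subgroup of order 17.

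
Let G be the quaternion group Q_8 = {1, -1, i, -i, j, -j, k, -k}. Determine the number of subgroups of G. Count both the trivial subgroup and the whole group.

6

|G| = 8, so by Lagrange every subgroup order divides 8. Divisors: 1, 2, 4, 8.
Subgroups by order — order 1: 1; order 2: 1; order 4: 3; order 8: 1.
Total: 1 + 1 + 3 + 1 = 6.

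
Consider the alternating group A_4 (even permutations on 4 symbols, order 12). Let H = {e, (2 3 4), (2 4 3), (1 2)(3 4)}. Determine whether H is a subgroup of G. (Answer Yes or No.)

Closure fails: (2 4 3) ∘ (1 2)(3 4) = (1 4 2) ∉ H. So H is not a subgroup.

No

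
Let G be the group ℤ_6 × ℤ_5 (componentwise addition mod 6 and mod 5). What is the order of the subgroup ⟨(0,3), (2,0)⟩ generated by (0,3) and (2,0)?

15

|⟨(0,3)⟩| = 5 and |⟨(2,0)⟩| = 3, so |H| is a multiple of lcm(5, 3) = 15 and divides |G| = 30.
Closing under the operation: H = {(0,0), (0,1), (0,2), (0,3), (0,4), (2,0), (2,1), (2,2), (2,3), (2,4), (4,0), (4,1), (4,2), (4,3), (4,4)}, so |H| = 15.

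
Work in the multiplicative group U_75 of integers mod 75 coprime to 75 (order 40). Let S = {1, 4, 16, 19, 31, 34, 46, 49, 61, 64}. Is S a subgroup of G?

Yes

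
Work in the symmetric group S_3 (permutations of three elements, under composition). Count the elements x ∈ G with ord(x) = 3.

2

The elements of order 3 are: (1 2 3), (1 3 2).
That's 2.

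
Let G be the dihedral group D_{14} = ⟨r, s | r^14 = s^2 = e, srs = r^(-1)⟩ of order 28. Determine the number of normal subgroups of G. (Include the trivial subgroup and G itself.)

7

G has 28 subgroups. Checking conjugation-invariance by order — order 1: 1/1 normal; order 2: 1/15 normal; order 4: 0/7 normal; order 7: 1/1 normal; order 14: 3/3 normal; order 28: 1/1 normal.
Total normal subgroups: 7.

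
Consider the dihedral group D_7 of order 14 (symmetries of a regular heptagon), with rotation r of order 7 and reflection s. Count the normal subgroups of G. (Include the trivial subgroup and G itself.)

3

G has 10 subgroups. Checking conjugation-invariance by order — order 1: 1/1 normal; order 2: 0/7 normal; order 7: 1/1 normal; order 14: 1/1 normal.
Total normal subgroups: 3.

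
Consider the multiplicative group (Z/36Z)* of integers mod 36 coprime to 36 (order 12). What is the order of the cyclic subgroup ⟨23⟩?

6

Compute successive powers of 23 mod 36: 23, 25, 35, 13, 11, 1; 23^6 ≡ 1 (mod 36).
So |⟨23⟩| = 6.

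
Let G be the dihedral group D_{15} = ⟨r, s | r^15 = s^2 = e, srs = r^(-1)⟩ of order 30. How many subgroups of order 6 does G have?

5

|G| = 30 and 6 | 30, so subgroups of order 6 are possible by Lagrange.
The subgroups of order 6 are: {e, r^5, r^10, s, r^5s, r^10s}; {e, r^5, r^10, rs, r^6s, r^11s}; {e, r^5, r^10, r^2s, r^7s, r^12s}; {e, r^5, r^10, r^3s, r^8s, r^13s}; … (5 in all).
So G has 5 subgroups of order 6.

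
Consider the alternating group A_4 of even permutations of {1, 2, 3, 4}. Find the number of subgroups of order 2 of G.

3

|G| = 12 and 2 | 12, so subgroups of order 2 are possible by Lagrange.
The subgroups of order 2 are: {e, (1 2)(3 4)}; {e, (1 3)(2 4)}; {e, (1 4)(2 3)}.
So G has 3 subgroups of order 2.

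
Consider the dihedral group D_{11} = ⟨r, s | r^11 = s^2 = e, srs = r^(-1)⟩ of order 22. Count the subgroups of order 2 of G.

|G| = 22 and 2 | 22, so subgroups of order 2 are possible by Lagrange.
The subgroups of order 2 are: {e, r^10s}; {e, r^2s}; {e, r^3s}; {e, r^4s}; … (11 in all).
So G has 11 subgroups of order 2.

11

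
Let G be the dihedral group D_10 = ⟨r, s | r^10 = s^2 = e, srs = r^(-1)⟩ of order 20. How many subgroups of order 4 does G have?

|G| = 20 and 4 | 20, so subgroups of order 4 are possible by Lagrange.
The subgroups of order 4 are: {e, r^5, r^2s, r^7s}; {e, r^5, r^3s, r^8s}; {e, r^5, r^4s, r^9s}; {e, r^5, s, r^5s}; … (5 in all).
So G has 5 subgroups of order 4.

5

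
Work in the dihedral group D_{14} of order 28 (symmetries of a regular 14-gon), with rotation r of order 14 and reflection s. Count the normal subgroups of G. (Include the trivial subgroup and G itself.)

G has 28 subgroups. Checking conjugation-invariance by order — order 1: 1/1 normal; order 2: 1/15 normal; order 4: 0/7 normal; order 7: 1/1 normal; order 14: 3/3 normal; order 28: 1/1 normal.
Total normal subgroups: 7.

7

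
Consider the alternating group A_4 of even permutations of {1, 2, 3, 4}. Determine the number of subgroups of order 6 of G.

0

|G| = 12 and 6 | 12, so subgroups of order 6 are possible by Lagrange.
Checking all subgroups of G, none has order 6.
So G has 0 subgroups of order 6.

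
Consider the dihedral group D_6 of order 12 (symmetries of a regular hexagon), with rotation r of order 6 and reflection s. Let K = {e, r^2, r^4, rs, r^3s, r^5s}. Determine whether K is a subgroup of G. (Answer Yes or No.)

Yes

|K| = 6 divides |G| = 12, consistent with Lagrange.
K contains the identity, every element's inverse is in K, and K is closed under ·: it is a subgroup.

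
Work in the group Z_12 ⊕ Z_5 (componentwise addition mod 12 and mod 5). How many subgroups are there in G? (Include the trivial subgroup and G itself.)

12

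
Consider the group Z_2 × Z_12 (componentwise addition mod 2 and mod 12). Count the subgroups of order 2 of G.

|G| = 24 and 2 | 24, so subgroups of order 2 are possible by Lagrange.
The subgroups of order 2 are: {(0,0), (0,6)}; {(0,0), (1,0)}; {(0,0), (1,6)}.
So G has 3 subgroups of order 2.

3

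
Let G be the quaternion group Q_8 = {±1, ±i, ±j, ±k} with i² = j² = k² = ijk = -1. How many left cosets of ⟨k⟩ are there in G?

|⟨k⟩| = 4 and |G| = 8.
By Lagrange, [G : H] = |G|/|H| = 8/4 = 2.

2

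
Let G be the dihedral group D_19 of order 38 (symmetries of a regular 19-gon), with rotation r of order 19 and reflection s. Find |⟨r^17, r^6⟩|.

|⟨r^17⟩| = 19 and |⟨r^6⟩| = 19, so |H| is a multiple of lcm(19, 19) = 19 and divides |G| = 38.
Closing under the operation: H = {e, r, r^2, r^3, r^4, r^5, r^6, r^7, r^8, r^9, r^10, r^11, r^12, r^13, r^14, r^15, r^16, r^17, r^18}, so |H| = 19.

19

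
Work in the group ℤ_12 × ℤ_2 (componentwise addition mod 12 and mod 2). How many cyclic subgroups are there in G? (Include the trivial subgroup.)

Each element a generates a cyclic subgroup ⟨a⟩; distinct elements may generate the same one (a cyclic group of order d has φ(d) generators).
Cyclic subgroups by order — order 1: 1; order 2: 3; order 3: 1; order 4: 2; order 6: 3; order 12: 2.
Total: 12.

12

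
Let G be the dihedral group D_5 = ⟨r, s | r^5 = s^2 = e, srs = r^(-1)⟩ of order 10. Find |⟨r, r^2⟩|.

5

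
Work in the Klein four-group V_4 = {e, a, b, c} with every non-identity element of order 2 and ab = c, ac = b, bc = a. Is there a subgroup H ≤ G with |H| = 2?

2 | 4. A subgroup of order 2 is {e, a}.

Yes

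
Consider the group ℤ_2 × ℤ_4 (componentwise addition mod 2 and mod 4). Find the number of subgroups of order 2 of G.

3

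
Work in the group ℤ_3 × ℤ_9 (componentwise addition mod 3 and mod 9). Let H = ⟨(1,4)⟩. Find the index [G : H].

3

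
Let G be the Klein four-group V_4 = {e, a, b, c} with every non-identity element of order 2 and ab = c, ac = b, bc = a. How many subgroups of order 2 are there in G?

3

|G| = 4 and 2 | 4, so subgroups of order 2 are possible by Lagrange.
The subgroups of order 2 are: {e, a}; {e, b}; {e, c}.
So G has 3 subgroups of order 2.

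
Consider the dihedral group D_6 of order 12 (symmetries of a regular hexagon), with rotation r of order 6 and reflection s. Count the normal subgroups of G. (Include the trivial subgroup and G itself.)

7

G has 16 subgroups. Checking conjugation-invariance by order — order 1: 1/1 normal; order 2: 1/7 normal; order 3: 1/1 normal; order 4: 0/3 normal; order 6: 3/3 normal; order 12: 1/1 normal.
Total normal subgroups: 7.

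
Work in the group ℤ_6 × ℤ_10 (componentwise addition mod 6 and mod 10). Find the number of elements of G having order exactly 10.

An element (a,b) has order lcm(ord(a), ord(b)); count pairs with lcm equal to 10.
Enumerating gives 12 such elements.

12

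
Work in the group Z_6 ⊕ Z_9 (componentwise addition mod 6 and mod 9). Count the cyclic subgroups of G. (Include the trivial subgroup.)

16

Group the elements of G by the cyclic subgroup they generate; each cyclic subgroup of order d accounts for φ(d) elements.
Cyclic subgroups by order — order 1: 1; order 2: 1; order 3: 4; order 6: 4; order 9: 3; order 18: 3.
Total: 16.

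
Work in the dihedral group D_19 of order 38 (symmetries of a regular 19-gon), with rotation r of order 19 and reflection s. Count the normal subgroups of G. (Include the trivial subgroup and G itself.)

G has 22 subgroups. Checking conjugation-invariance by order — order 1: 1/1 normal; order 2: 0/19 normal; order 19: 1/1 normal; order 38: 1/1 normal.
Total normal subgroups: 3.

3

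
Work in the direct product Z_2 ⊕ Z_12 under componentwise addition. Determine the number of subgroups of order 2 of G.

3

|G| = 24 and 2 | 24, so subgroups of order 2 are possible by Lagrange.
The subgroups of order 2 are: {(0,0), (0,6)}; {(0,0), (1,0)}; {(0,0), (1,6)}.
So G has 3 subgroups of order 2.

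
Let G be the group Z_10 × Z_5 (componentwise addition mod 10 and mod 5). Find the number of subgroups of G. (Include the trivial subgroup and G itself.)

|G| = 50, so by Lagrange every subgroup order divides 50. Divisors: 1, 2, 5, 10, 25, 50.
Subgroups by order — order 1: 1; order 2: 1; order 5: 6; order 10: 6; order 25: 1; order 50: 1.
Total: 1 + 1 + 6 + 6 + 1 + 1 = 16.

16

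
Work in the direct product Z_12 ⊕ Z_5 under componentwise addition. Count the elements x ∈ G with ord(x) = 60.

An element (a,b) has order lcm(ord(a), ord(b)); count pairs with lcm equal to 60.
Enumerating gives 16 such elements.

16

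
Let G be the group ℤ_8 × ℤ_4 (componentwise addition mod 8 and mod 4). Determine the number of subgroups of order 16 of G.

3

|G| = 32 and 16 | 32, so subgroups of order 16 are possible by Lagrange.
The subgroups of order 16 are: {(0,0), (0,1), (0,2), (0,3), (2,0), (2,1), (2,2), (2,3), (4,0), (4,1), (4,2), (4,3), (6,0), (6,1), (6,2), (6,3)}; {(0,0), (0,2), (1,0), (1,2), (2,0), (2,2), (3,0), (3,2), (4,0), (4,2), (5,0), (5,2), (6,0), (6,2), (7,0), (7,2)}; {(0,0), (0,2), (1,1), (1,3), (2,0), (2,2), (3,1), (3,3), (4,0), (4,2), (5,1), (5,3), (6,0), (6,2), (7,1), (7,3)}.
So G has 3 subgroups of order 16.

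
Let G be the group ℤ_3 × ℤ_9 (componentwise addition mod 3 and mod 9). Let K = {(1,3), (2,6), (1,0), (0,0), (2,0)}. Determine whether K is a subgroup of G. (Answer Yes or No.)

No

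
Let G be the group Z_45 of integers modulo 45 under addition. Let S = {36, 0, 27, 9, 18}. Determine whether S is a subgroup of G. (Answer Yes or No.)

Yes

|S| = 5 divides |G| = 45, consistent with Lagrange.
S contains the identity, every element's inverse is in S, and S is closed under +: it is a subgroup.
In fact S = ⟨18⟩.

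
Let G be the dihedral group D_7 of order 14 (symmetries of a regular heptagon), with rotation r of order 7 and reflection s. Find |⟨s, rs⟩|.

14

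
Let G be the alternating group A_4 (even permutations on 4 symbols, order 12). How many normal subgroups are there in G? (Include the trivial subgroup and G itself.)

G has 10 subgroups. Checking conjugation-invariance by order — order 1: 1/1 normal; order 2: 0/3 normal; order 3: 0/4 normal; order 4: 1/1 normal; order 12: 1/1 normal.
Total normal subgroups: 3.

3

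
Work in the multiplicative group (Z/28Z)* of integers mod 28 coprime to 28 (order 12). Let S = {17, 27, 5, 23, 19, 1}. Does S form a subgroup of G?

19 ∈ S but its inverse 3 ∉ S, so S is not a subgroup.

No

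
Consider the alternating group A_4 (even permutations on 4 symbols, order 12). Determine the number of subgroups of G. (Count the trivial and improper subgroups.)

|G| = 12, so by Lagrange every subgroup order divides 12. Divisors: 1, 2, 3, 4, 6, 12.
Subgroups by order — order 1: 1; order 2: 3; order 3: 4; order 4: 1; order 6: 0; order 12: 1.
Total: 1 + 3 + 4 + 1 + 0 + 1 = 10.

10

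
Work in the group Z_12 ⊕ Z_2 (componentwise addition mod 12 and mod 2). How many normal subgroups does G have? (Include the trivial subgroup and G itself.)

16

G is abelian, so every subgroup is normal.
G has 16 subgroups in total, hence 16 normal subgroups.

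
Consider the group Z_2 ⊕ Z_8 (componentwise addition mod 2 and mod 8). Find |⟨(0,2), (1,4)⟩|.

8

|⟨(0,2)⟩| = 4 and |⟨(1,4)⟩| = 2, so |H| is a multiple of lcm(4, 2) = 4 and divides |G| = 16.
Closing under the operation: H = {(0,0), (0,2), (0,4), (0,6), (1,0), (1,2), (1,4), (1,6)}, so |H| = 8.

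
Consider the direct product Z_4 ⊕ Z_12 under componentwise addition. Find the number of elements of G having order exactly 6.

6

An element (a,b) has order lcm(ord(a), ord(b)); count pairs with lcm equal to 6.
Enumerating gives 6 such elements.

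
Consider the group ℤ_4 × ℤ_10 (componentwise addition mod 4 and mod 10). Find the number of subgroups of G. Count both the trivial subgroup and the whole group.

16

|G| = 40, so by Lagrange every subgroup order divides 40. Divisors: 1, 2, 4, 5, 8, 10, 20, 40.
Subgroups by order — order 1: 1; order 2: 3; order 4: 3; order 5: 1; order 8: 1; order 10: 3; order 20: 3; order 40: 1.
Total: 1 + 3 + 3 + 1 + 1 + 3 + 3 + 1 = 16.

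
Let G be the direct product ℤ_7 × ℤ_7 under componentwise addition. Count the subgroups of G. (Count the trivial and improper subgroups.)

10

|G| = 49, so by Lagrange every subgroup order divides 49. Divisors: 1, 7, 49.
Subgroups by order — order 1: 1; order 7: 8; order 49: 1.
Total: 1 + 8 + 1 = 10.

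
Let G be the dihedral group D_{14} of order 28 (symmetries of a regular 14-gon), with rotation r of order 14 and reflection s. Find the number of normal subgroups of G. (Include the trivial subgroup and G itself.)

7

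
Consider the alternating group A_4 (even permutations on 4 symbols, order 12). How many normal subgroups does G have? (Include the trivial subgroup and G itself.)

3

G has 10 subgroups. Checking conjugation-invariance by order — order 1: 1/1 normal; order 2: 0/3 normal; order 3: 0/4 normal; order 4: 1/1 normal; order 12: 1/1 normal.
Total normal subgroups: 3.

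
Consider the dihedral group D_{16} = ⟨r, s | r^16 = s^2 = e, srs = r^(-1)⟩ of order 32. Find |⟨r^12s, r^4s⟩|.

4

|⟨r^12s⟩| = 2 and |⟨r^4s⟩| = 2, so |H| is a multiple of lcm(2, 2) = 2 and divides |G| = 32.
Closing under the operation: H = {e, r^8, r^4s, r^12s}, so |H| = 4.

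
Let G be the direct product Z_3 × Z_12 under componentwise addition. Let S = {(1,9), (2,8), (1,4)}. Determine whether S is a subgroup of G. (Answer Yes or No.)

No

The identity (0,0) ∉ S, so S is not a subgroup.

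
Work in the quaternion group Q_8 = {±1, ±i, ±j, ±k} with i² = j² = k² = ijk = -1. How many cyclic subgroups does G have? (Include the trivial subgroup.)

5

A cyclic subgroup of order d is generated by each of its φ(d) elements of order d, so the cyclic subgroups of order d number (#elements of order d)/φ(d).
Cyclic subgroups by order — order 1: 1; order 2: 1; order 4: 3.
Total: 5.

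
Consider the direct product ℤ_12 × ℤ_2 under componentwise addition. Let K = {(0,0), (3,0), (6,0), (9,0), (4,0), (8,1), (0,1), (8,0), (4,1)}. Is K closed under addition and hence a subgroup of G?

|K| = 9 does not divide |G| = 24, so by Lagrange K is not a subgroup.

No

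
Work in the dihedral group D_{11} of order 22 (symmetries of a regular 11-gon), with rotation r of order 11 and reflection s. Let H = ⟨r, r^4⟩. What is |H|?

11

|⟨r⟩| = 11 and |⟨r^4⟩| = 11, so |H| is a multiple of lcm(11, 11) = 11 and divides |G| = 22.
Closing under the operation: H = {e, r, r^2, r^3, r^4, r^5, r^6, r^7, r^8, r^9, r^10}, so |H| = 11.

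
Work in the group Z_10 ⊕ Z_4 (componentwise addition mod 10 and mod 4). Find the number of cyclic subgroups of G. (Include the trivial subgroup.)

Group the elements of G by the cyclic subgroup they generate; each cyclic subgroup of order d accounts for φ(d) elements.
Cyclic subgroups by order — order 1: 1; order 2: 3; order 4: 2; order 5: 1; order 10: 3; order 20: 2.
Total: 12.

12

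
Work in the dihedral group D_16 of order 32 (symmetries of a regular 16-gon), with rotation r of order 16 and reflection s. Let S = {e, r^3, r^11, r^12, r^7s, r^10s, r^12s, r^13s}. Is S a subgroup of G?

No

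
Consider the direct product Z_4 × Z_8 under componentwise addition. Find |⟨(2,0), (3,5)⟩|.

16

|⟨(2,0)⟩| = 2 and |⟨(3,5)⟩| = 8, so |H| is a multiple of lcm(2, 8) = 8 and divides |G| = 32.
Closing under the operation: H = {(0,0), (0,2), (0,4), (0,6), (1,1), (1,3), (1,5), (1,7), (2,0), (2,2), (2,4), (2,6), (3,1), (3,3), (3,5), (3,7)}, so |H| = 16.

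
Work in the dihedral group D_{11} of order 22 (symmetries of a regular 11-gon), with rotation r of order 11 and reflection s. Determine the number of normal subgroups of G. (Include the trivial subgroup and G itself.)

3

G has 14 subgroups. Checking conjugation-invariance by order — order 1: 1/1 normal; order 2: 0/11 normal; order 11: 1/1 normal; order 22: 1/1 normal.
Total normal subgroups: 3.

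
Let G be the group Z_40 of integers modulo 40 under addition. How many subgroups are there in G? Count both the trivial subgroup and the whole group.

A cyclic group of order 40 has exactly one subgroup for each divisor of 40.
Divisors of 40: 1, 2, 4, 5, 8, 10, 20, 40.
So Z_40 has 8 subgroups.

8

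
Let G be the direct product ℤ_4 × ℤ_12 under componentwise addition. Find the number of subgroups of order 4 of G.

7

|G| = 48 and 4 | 48, so subgroups of order 4 are possible by Lagrange.
The subgroups of order 4 are: {(0,0), (0,3), (0,6), (0,9)}; {(0,0), (0,6), (2,0), (2,6)}; {(0,0), (0,6), (2,3), (2,9)}; {(0,0), (1,0), (2,0), (3,0)}; … (7 in all).
So G has 7 subgroups of order 4.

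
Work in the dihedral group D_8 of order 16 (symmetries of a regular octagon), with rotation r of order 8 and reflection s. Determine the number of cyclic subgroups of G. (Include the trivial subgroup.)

12

Each element a generates a cyclic subgroup ⟨a⟩; distinct elements may generate the same one (a cyclic group of order d has φ(d) generators).
Cyclic subgroups by order — order 1: 1; order 2: 9; order 4: 1; order 8: 1.
Total: 12.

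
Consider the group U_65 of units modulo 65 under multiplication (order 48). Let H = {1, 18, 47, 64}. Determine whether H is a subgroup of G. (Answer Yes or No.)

|H| = 4 divides |G| = 48, consistent with Lagrange.
H contains the identity, every element's inverse is in H, and H is closed under ·: it is a subgroup.
In fact H = ⟨18⟩.

Yes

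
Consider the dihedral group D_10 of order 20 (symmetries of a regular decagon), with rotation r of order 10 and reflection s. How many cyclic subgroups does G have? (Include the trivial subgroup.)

14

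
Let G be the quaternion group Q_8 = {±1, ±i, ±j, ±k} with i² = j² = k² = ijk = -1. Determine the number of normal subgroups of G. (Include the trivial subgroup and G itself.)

6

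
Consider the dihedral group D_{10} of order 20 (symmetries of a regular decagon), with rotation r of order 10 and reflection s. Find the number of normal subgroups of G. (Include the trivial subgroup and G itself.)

7

G has 22 subgroups. Checking conjugation-invariance by order — order 1: 1/1 normal; order 2: 1/11 normal; order 4: 0/5 normal; order 5: 1/1 normal; order 10: 3/3 normal; order 20: 1/1 normal.
Total normal subgroups: 7.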